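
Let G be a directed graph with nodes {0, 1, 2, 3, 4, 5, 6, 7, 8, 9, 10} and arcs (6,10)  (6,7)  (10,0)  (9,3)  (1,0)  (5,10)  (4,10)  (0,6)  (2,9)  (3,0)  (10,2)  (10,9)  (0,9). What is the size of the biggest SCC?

6

{0, 2, 3, 6, 9, 10} are all mutually reachable — one SCC of size 6.
{5} is an SCC by itself.
{4} is an SCC by itself.
{8} is an SCC by itself.
{1} is an SCC by itself.
(and 1 more singleton SCC)
The largest has 6 vertices.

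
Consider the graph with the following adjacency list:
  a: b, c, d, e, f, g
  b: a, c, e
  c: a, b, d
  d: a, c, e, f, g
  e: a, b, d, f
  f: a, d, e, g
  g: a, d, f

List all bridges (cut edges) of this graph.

none

The edges on the cycle a-b-e-a are not bridges since each lies on that cycle.
Every edge lies on some cycle, so there are no bridges.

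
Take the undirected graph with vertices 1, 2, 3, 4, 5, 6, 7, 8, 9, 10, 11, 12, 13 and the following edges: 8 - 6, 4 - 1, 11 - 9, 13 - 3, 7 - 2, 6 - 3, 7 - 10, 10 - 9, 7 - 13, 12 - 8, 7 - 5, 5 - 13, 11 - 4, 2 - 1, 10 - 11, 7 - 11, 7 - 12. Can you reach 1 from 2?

From 2 we can reach 1, 2, 3, 4, 5, 6, 7, 8, 9, 10, 11, 12, 13, which includes 1.

Yes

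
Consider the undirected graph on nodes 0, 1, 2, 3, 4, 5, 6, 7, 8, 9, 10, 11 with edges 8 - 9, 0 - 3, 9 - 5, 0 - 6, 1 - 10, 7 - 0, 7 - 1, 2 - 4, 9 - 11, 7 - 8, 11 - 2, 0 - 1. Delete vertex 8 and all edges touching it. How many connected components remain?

2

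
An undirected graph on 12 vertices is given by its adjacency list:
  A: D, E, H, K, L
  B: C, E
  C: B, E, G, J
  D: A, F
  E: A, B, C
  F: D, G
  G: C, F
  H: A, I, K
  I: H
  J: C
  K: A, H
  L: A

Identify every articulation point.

A, C, H

Removing A increases the component count from 1 to 3, so A is a cut vertex.
Removing C increases the component count from 1 to 2, so C is a cut vertex.
Removing H increases the component count from 1 to 2, so H is a cut vertex.
By contrast removing E leaves 1 component; it is not a cut vertex. No other vertex is a cut vertex either.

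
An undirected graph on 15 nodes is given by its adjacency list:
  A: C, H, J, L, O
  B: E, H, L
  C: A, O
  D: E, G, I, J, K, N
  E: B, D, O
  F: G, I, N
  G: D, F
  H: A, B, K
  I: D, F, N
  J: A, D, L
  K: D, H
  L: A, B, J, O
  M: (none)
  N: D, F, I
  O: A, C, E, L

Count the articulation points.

Removing D increases the component count from 2 to 3, so D is a cut vertex.
By contrast removing E leaves 2 components; it is not a cut vertex. No other vertex is a cut vertex either.

1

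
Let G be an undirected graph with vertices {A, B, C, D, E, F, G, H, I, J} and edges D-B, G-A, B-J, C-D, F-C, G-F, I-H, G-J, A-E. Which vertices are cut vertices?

Removing A increases the component count from 2 to 3, so A is a cut vertex.
Removing G increases the component count from 2 to 3, so G is a cut vertex.
By contrast removing F leaves 2 components; it is not a cut vertex. No other vertex is a cut vertex either.

A, G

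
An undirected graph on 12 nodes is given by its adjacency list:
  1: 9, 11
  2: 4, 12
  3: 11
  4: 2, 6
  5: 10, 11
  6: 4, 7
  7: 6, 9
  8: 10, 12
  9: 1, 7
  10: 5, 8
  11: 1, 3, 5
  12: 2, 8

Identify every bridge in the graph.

The edges on the cycle 5-10-8-12-2-4-6-7-9-1-11-5 are not bridges since each lies on that cycle.
But removing 11-3 disconnects 11 from 3 — this is a bridge.

11-3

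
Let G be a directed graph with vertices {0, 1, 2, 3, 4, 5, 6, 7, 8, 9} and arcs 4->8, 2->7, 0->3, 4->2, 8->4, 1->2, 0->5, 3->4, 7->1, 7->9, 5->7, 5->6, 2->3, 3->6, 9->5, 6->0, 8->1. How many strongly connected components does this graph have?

{0, 1, 2, 3, 4, 5, 6, 7, 8, 9} are all mutually reachable — one SCC of size 10.
That gives 1 strongly connected component.

1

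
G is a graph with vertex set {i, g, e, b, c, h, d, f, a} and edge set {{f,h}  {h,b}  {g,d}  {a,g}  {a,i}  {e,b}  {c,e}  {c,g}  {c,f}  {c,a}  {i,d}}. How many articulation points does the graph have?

Removing c increases the component count from 1 to 2, so c is a cut vertex.
By contrast removing f leaves 1 component; it is not a cut vertex. No other vertex is a cut vertex either.

1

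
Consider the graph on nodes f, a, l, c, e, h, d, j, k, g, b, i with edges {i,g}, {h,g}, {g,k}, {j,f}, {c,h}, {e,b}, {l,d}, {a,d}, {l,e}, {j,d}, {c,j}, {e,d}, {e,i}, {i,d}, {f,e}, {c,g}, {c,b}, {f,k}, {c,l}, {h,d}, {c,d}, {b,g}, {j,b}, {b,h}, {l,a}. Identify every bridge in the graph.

none

The edges on the cycle f-e-i-g-k-f are not bridges since each lies on that cycle.
Every edge lies on some cycle, so there are no bridges.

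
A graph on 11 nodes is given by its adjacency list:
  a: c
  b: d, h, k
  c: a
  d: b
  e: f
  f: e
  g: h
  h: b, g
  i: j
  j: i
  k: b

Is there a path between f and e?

Yes

From f we can reach e, f, which includes e.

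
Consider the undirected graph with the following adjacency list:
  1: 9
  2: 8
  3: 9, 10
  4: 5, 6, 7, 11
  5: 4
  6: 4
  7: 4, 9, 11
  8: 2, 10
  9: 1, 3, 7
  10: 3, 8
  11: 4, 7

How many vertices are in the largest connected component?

Starting from 1 we can reach 1, 2, 3, 4, 5, 6, 7, 8, 9, 10, 11. That is one component of size 11.
The largest has 11 vertices.

11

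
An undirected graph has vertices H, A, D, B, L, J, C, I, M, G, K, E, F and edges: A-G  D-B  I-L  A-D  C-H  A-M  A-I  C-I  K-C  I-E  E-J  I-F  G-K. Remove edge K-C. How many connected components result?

1

K and C are still connected via K-G-A-I-C, so the component count stays at 1.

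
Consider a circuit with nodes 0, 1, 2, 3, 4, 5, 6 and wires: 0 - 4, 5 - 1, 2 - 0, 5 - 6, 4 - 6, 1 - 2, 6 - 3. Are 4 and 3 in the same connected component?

Yes

From 4 we can reach 0, 1, 2, 3, 4, 5, 6, which includes 3.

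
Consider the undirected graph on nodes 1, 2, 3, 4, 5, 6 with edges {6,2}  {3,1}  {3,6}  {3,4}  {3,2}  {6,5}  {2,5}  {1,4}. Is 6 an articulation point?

Deleting 6 leaves 1 component (was 1) (its neighbors 2, 3, 5 remain connected to each other), so 6 is not a cut vertex.

No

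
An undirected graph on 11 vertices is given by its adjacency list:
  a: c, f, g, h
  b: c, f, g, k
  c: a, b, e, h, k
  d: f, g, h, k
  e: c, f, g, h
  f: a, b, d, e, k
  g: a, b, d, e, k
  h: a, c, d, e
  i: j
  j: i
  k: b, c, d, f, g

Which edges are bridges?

i-j

The edges on the cycle f-k-g-d-f are not bridges since each lies on that cycle.
But removing i-j disconnects i from j — this is a bridge.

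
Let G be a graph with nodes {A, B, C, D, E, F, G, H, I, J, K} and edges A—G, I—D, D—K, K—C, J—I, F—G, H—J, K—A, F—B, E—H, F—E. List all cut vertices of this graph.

F, K

Removing F increases the component count from 1 to 2, so F is a cut vertex.
Removing K increases the component count from 1 to 2, so K is a cut vertex.
By contrast removing H leaves 1 component; it is not a cut vertex. No other vertex is a cut vertex either.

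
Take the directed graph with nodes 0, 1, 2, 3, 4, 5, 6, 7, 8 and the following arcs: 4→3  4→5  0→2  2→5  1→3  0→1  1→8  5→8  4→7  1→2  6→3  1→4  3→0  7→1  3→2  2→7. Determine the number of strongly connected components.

4

{0, 1, 2, 3, 4, 7} are all mutually reachable — one SCC of size 6.
{8} is an SCC by itself.
{6} is an SCC by itself.
{5} is an SCC by itself.
That gives 4 strongly connected components.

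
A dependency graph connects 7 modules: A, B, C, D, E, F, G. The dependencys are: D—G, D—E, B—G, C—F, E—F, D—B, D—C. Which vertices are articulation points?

D

Removing D increases the component count from 2 to 3, so D is a cut vertex.
By contrast removing E leaves 2 components; it is not a cut vertex. No other vertex is a cut vertex either.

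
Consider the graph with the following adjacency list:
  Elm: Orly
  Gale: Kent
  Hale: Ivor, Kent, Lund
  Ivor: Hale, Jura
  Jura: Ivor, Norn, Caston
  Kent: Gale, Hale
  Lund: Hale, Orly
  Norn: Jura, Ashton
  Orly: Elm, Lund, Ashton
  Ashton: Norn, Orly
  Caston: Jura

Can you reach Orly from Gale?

From Gale we can reach Elm, Gale, Hale, Ivor, Jura, Kent, Lund, Norn, Orly, Ashton, Caston, which includes Orly.

Yes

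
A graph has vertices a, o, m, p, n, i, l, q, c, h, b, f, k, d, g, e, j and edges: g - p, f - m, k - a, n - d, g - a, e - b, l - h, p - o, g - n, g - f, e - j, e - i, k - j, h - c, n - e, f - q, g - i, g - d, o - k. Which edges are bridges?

b-e, c-h, f-g, f-m, f-q, h-l

The edges on the cycle g-n-e-i-g are not bridges since each lies on that cycle.
But removing m - f disconnects m from f; removing q - f disconnects q from f; removing c - h disconnects c from h; removing g - f disconnects g from f — these are bridges.
In total 6 edges are bridges.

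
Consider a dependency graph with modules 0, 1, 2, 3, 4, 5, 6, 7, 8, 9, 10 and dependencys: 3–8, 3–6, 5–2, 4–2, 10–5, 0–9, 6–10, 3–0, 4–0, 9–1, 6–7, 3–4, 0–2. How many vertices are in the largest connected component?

11

Starting from 0 we can reach 0, 1, 2, 3, 4, 5, 6, 7, 8, 9, 10. That is one component of size 11.
The largest has 11 vertices.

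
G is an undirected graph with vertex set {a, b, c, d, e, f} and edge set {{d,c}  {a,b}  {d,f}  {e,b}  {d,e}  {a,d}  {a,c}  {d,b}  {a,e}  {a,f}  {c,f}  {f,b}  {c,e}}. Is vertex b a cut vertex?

Deleting b leaves 1 component (was 1) (its neighbors a, d, e, f remain connected to each other), so b is not a cut vertex.

No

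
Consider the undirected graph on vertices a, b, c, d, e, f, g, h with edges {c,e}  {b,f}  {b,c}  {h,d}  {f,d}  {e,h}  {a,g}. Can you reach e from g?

No

The component containing g is {a, g}, and e is not in it.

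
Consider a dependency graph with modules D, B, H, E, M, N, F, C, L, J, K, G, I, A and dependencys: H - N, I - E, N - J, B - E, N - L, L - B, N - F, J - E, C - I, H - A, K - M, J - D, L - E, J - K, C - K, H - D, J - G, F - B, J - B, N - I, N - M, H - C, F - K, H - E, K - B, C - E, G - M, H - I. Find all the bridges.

The edges on the cycle N-F-B-L-N are not bridges since each lies on that cycle.
But removing A - H disconnects A from H — this is a bridge.

A-H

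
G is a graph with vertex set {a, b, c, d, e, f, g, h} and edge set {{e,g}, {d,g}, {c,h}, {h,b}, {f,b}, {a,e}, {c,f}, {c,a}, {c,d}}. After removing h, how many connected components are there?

1

With h gone, the remaining components are: {a, b, c, d, e, f, g}.
That is 1 component.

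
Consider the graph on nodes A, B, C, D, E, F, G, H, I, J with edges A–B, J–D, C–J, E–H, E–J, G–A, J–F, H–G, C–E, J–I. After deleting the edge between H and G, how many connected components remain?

Before removal there is 1 component.
H–G is a bridge — removing it separates H's side from G's side.
After removal: 2 components.

2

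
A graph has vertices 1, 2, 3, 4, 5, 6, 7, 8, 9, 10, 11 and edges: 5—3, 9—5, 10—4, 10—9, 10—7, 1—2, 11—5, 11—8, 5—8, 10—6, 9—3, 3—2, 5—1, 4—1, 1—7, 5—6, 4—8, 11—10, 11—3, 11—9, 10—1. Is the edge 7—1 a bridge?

After removing 7—1, the path 7-10-1 still connects them, so the edge is not a bridge.

No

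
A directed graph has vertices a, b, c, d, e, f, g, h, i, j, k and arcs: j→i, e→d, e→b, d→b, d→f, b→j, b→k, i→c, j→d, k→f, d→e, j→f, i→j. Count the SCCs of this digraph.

{b, d, e, i, j} are all mutually reachable — one SCC of size 5.
{g} is an SCC by itself.
{h} is an SCC by itself.
{f} is an SCC by itself.
{k} is an SCC by itself.
(and 2 more singleton SCCs)
That gives 7 strongly connected components.

7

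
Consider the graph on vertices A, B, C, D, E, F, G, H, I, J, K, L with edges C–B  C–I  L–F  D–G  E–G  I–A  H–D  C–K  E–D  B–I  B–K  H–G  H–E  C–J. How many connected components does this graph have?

3

Starting from F we can reach F, L. That is one component of size 2.
Starting from D we can reach D, E, G, H. That is one component of size 4.
Starting from A we can reach A, B, C, I, J, K. That is one component of size 6.
Total: 3 components.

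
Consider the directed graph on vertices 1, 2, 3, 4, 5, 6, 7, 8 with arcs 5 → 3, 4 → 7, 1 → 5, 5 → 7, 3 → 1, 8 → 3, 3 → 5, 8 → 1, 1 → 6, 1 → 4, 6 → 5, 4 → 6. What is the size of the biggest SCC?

5

{1, 3, 4, 5, 6} are all mutually reachable — one SCC of size 5.
{2} is an SCC by itself.
{7} is an SCC by itself.
{8} is an SCC by itself.
The largest has 5 vertices.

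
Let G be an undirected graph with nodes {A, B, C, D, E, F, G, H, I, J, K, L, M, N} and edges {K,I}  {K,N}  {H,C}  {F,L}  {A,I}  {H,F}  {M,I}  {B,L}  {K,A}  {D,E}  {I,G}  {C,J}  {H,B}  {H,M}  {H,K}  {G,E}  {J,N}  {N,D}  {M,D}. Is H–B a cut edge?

No

After removing H–B, the path H-F-L-B still connects them, so the edge is not a bridge.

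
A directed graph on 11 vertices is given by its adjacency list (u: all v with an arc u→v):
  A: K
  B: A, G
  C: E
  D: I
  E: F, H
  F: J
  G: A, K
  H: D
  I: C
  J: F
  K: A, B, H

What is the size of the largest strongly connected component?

{C, D, E, H, I} are all mutually reachable — one SCC of size 5.
{A, B, G, K} are all mutually reachable — one SCC of size 4.
{F, J} are all mutually reachable — one SCC of size 2.
The largest has 5 vertices.

5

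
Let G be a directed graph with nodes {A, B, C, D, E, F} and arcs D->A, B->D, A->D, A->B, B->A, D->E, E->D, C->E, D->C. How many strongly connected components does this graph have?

2

{A, B, C, D, E} are all mutually reachable — one SCC of size 5.
{F} is an SCC by itself.
That gives 2 strongly connected components.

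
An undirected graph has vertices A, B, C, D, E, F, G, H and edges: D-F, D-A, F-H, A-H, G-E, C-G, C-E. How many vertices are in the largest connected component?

4

B is isolated — a component by itself.
Starting from C we can reach C, E, G. That is one component of size 3.
Starting from A we can reach A, D, F, H. That is one component of size 4.
The largest has 4 vertices.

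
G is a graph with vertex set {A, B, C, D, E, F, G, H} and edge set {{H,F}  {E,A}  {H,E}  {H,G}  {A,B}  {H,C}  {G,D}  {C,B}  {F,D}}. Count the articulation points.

1

Removing H increases the component count from 1 to 2, so H is a cut vertex.
By contrast removing F leaves 1 component; it is not a cut vertex. No other vertex is a cut vertex either.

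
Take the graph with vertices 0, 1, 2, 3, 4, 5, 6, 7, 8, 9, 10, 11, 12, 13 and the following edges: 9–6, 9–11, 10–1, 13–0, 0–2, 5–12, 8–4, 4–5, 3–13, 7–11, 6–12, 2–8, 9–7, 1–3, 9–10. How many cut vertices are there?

Removing 9 increases the component count from 1 to 2, so 9 is a cut vertex.
By contrast removing 7 leaves 1 component; it is not a cut vertex. No other vertex is a cut vertex either.

1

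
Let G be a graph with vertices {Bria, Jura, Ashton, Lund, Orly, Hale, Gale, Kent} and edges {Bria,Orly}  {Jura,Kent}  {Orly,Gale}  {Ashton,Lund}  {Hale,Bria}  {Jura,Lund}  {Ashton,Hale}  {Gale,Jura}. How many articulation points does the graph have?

1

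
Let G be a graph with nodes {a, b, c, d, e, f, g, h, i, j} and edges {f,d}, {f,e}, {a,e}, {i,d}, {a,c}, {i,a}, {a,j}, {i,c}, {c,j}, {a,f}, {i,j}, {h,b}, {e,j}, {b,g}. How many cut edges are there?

The edges on the cycle i-a-f-d-i are not bridges since each lies on that cycle.
But removing b–g disconnects b from g; removing b–h disconnects b from h — these are bridges.
That makes 2 bridges.

2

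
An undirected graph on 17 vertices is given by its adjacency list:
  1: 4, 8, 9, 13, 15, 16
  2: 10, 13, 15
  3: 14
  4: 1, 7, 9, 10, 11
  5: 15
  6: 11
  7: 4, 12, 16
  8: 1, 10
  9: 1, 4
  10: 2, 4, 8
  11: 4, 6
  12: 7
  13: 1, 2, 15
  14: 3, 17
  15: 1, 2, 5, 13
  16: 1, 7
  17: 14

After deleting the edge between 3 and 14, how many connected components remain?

3

Before removal there are 2 components.
3-14 is a bridge — removing it separates 3's side from 14's side.
After removal: 3 components.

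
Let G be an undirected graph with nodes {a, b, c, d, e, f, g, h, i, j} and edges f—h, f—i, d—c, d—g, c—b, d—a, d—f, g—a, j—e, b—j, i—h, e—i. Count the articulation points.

Removing d increases the component count from 1 to 2, so d is a cut vertex.
By contrast removing g leaves 1 component; it is not a cut vertex. No other vertex is a cut vertex either.

1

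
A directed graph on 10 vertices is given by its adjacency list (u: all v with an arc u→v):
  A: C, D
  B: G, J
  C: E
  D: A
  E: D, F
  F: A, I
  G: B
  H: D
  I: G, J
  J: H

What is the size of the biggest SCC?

10

{A, B, C, D, E, F, G, H, I, J} are all mutually reachable — one SCC of size 10.
The largest has 10 vertices.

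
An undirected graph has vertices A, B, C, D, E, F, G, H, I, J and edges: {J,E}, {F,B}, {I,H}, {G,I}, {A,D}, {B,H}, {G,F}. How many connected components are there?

4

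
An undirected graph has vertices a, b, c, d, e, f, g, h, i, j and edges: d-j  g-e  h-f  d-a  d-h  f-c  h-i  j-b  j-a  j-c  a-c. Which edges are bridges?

b-j, e-g, h-i

The edges on the cycle d-h-f-c-j-d are not bridges since each lies on that cycle.
But removing j-b disconnects j from b; removing h-i disconnects h from i; removing g-e disconnects g from e — these are bridges.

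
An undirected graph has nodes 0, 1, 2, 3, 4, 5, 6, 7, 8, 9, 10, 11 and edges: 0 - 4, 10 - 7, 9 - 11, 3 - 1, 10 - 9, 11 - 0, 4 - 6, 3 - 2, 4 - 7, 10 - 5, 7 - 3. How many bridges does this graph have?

5

The edges on the cycle 10-9-11-0-4-7-10 are not bridges since each lies on that cycle.
But removing 2 - 3 disconnects 2 from 3; removing 10 - 5 disconnects 10 from 5; removing 7 - 3 disconnects 7 from 3; removing 1 - 3 disconnects 1 from 3 — these are bridges.
In total 5 edges are bridges.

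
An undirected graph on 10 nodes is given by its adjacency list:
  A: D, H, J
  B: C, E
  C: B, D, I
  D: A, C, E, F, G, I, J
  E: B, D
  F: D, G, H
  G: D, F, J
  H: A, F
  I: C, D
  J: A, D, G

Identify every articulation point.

Removing D increases the component count from 1 to 2, so D is a cut vertex.
By contrast removing I leaves 1 component; it is not a cut vertex. No other vertex is a cut vertex either.

D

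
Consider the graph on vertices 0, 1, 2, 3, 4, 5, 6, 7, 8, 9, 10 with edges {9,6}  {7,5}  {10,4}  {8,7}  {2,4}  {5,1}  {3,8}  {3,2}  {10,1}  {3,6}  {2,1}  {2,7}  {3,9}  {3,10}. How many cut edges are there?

The edges on the cycle 3-9-6-3 are not bridges since each lies on that cycle.
Every edge lies on some cycle, so there are no bridges.

0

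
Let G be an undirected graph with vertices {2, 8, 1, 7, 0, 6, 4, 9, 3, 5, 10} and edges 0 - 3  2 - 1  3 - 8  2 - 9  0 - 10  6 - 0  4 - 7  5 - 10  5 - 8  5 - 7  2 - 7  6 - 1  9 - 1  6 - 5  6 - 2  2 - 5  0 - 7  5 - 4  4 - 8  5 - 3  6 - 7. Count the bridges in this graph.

0

The edges on the cycle 5-4-8-3-5 are not bridges since each lies on that cycle.
Every edge lies on some cycle, so there are no bridges.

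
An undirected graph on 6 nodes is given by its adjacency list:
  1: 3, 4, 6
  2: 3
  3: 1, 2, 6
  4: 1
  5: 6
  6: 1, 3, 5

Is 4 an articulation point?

Deleting 4 leaves 1 component (was 1), so 4 is not a cut vertex.

No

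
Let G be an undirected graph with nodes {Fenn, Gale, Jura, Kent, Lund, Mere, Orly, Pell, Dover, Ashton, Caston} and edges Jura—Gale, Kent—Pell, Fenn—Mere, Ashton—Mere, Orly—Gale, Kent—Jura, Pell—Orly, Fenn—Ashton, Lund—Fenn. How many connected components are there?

4

Dover is isolated — a component by itself.
Caston is isolated — a component by itself.
Starting from Fenn we can reach Fenn, Lund, Mere, Ashton. That is one component of size 4.
Starting from Gale we can reach Gale, Jura, Kent, Orly, Pell. That is one component of size 5.
Total: 4 components.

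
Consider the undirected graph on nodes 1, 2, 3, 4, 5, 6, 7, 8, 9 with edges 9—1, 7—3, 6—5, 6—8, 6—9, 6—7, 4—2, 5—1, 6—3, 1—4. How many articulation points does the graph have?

3

Removing 1 increases the component count from 1 to 2, so 1 is a cut vertex.
Removing 4 increases the component count from 1 to 2, so 4 is a cut vertex.
Removing 6 increases the component count from 1 to 3, so 6 is a cut vertex.
By contrast removing 7 leaves 1 component; it is not a cut vertex. No other vertex is a cut vertex either.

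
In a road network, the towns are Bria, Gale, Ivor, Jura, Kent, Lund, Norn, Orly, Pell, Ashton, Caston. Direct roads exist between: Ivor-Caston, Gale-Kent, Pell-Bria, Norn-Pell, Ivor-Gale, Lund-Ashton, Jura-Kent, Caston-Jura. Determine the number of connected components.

Orly is isolated — a component by itself.
Starting from Lund we can reach Lund, Ashton. That is one component of size 2.
Starting from Bria we can reach Bria, Norn, Pell. That is one component of size 3.
Starting from Gale we can reach Gale, Ivor, Jura, Kent, Caston. That is one component of size 5.
Total: 4 components.

4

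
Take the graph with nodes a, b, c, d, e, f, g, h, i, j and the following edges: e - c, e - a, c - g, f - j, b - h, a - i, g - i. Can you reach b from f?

The component containing f is {f, j}, and b is not in it.

No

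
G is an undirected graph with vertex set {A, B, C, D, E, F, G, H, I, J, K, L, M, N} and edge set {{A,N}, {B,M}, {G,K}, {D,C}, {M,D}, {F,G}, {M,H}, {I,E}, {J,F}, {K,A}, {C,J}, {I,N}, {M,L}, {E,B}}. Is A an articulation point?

Deleting A leaves 1 component (was 1) (its neighbors K, N remain connected to each other), so A is not a cut vertex.

No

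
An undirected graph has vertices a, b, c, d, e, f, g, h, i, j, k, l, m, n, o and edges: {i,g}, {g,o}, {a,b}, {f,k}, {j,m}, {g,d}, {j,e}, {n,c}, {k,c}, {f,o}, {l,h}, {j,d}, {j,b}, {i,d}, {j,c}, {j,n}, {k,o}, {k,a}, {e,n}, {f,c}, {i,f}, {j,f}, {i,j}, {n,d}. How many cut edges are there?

2

The edges on the cycle j-f-k-a-b-j are not bridges since each lies on that cycle.
But removing l–h disconnects l from h; removing j–m disconnects j from m — these are bridges.
That makes 2 bridges.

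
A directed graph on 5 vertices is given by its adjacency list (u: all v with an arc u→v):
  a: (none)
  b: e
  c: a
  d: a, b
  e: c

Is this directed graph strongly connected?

There is no directed path from a to b, so the graph is not strongly connected.

No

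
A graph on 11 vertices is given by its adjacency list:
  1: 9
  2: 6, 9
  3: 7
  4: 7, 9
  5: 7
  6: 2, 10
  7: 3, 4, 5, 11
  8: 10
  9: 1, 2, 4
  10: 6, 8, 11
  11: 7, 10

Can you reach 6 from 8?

Yes

From 8 we can reach 1, 2, 3, 4, 5, 6, 7, 8, 9, 10, 11, which includes 6.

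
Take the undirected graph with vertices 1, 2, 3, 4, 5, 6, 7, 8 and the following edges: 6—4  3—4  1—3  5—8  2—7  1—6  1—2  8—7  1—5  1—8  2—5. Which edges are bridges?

none

The edges on the cycle 1-2-7-8-1 are not bridges since each lies on that cycle.
Every edge lies on some cycle, so there are no bridges.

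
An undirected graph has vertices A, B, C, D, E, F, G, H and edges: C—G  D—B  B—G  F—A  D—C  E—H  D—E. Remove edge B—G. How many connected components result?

2

B and G are still connected via B-D-C-G, so the component count stays at 2.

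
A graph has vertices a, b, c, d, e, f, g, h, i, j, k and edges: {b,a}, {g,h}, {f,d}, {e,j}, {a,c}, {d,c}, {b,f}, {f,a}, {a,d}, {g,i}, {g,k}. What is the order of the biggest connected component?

5

Starting from e we can reach e, j. That is one component of size 2.
Starting from g we can reach g, h, i, k. That is one component of size 4.
Starting from a we can reach a, b, c, d, f. That is one component of size 5.
The largest has 5 vertices.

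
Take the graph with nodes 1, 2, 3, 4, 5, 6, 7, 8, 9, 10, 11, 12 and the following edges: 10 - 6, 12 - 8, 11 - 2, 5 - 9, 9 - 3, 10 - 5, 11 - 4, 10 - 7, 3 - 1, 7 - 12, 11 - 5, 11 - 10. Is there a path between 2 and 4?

Yes

From 2 we can reach 1, 2, 3, 4, 5, 6, 7, 8, 9, 10, 11, 12, which includes 4.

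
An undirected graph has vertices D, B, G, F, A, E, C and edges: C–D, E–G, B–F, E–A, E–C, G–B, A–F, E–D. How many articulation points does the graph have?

1

Removing E increases the component count from 1 to 2, so E is a cut vertex.
By contrast removing C leaves 1 component; it is not a cut vertex. No other vertex is a cut vertex either.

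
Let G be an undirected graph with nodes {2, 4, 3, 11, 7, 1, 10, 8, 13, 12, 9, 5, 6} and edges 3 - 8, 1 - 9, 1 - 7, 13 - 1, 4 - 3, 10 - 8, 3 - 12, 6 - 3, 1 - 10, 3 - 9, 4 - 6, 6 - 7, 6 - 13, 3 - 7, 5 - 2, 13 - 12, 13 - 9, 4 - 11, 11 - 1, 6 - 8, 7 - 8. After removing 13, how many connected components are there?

2

With 13 gone, the remaining components are: {2, 5}; {1, 3, 4, 6, 7, 8, 9, 10, 11, 12}.
That is 2 components.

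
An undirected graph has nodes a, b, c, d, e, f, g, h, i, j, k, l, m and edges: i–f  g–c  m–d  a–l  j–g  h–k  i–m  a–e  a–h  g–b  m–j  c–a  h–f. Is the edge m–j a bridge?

No

After removing m–j, the path m-i-f-h-a-c-g-j still connects them, so the edge is not a bridge.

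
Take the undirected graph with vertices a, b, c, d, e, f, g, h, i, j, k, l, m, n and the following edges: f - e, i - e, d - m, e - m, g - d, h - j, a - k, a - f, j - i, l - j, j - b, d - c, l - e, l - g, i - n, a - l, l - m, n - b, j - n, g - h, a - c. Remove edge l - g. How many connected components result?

1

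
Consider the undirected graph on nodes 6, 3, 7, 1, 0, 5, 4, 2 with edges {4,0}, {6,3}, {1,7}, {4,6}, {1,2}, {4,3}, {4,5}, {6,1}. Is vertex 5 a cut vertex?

No

Deleting 5 leaves 1 component (was 1), so 5 is not a cut vertex.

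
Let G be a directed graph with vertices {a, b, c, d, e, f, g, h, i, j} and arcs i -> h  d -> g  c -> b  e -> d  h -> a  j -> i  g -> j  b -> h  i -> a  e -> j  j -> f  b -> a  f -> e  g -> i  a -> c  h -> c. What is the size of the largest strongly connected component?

{d, e, f, g, j} are all mutually reachable — one SCC of size 5.
{a, b, c, h} are all mutually reachable — one SCC of size 4.
{i} is an SCC by itself.
The largest has 5 vertices.

5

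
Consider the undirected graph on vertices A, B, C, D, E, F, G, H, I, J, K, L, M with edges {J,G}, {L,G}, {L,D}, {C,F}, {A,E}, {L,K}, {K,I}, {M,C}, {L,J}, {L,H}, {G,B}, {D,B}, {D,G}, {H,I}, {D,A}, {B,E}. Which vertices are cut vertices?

Removing C increases the component count from 2 to 3, so C is a cut vertex.
Removing L increases the component count from 2 to 3, so L is a cut vertex.
By contrast removing I leaves 2 components; it is not a cut vertex. No other vertex is a cut vertex either.

C, L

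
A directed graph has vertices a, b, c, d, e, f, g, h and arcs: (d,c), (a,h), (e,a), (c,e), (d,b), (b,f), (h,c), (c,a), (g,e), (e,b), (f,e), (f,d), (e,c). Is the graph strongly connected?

No

There is no directed path from b to g, so the graph is not strongly connected.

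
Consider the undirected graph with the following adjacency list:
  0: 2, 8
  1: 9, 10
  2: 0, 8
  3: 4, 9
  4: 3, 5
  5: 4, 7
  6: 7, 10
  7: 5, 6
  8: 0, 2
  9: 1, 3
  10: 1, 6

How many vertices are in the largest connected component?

8

Starting from 0 we can reach 0, 2, 8. That is one component of size 3.
Starting from 1 we can reach 1, 3, 4, 5, 6, 7, 9, 10. That is one component of size 8.
The largest has 8 vertices.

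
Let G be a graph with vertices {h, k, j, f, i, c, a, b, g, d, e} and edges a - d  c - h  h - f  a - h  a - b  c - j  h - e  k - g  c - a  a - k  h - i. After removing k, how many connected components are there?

With k gone, the remaining components are: {g}; {a, b, c, d, e, f, h, i, j}.
That is 2 components.

2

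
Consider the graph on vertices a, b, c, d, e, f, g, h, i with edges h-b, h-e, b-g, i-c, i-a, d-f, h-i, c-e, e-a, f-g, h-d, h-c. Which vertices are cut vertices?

h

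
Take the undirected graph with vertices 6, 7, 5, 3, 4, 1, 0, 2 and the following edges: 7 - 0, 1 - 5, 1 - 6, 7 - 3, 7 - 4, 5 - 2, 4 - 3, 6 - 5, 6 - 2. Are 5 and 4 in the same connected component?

No

The component containing 5 is {1, 2, 5, 6}, and 4 is not in it.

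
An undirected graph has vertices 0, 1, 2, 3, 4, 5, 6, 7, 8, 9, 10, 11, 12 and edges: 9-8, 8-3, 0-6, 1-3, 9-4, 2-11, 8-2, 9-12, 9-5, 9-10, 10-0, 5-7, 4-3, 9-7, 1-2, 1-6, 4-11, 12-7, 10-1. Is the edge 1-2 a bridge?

After removing 1-2, the path 1-3-8-2 still connects them, so the edge is not a bridge.

No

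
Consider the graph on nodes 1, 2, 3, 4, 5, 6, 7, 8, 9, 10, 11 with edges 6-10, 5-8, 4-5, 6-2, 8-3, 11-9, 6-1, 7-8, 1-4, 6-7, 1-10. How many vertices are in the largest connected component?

9

Starting from 9 we can reach 9, 11. That is one component of size 2.
Starting from 1 we can reach 1, 2, 3, 4, 5, 6, 7, 8, 10. That is one component of size 9.
The largest has 9 vertices.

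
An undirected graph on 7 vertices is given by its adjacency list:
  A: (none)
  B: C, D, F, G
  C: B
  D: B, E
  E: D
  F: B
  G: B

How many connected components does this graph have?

2

A is isolated — a component by itself.
Starting from B we can reach B, C, D, E, F, G. That is one component of size 6.
Total: 2 components.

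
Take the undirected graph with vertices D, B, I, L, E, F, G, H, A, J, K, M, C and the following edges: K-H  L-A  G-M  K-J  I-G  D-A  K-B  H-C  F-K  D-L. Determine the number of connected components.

4

E is isolated — a component by itself.
Starting from A we can reach A, D, L. That is one component of size 3.
Starting from G we can reach G, I, M. That is one component of size 3.
Starting from B we can reach B, C, F, H, J, K. That is one component of size 6.
Total: 4 components.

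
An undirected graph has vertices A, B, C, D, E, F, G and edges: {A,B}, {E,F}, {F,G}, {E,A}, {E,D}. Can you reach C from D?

No

The component containing D is {A, B, D, E, F, G}, and C is not in it.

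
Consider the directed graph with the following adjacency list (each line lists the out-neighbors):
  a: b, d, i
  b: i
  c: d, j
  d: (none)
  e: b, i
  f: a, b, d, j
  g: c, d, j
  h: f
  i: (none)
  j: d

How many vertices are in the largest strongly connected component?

{i} is an SCC by itself.
{f} is an SCC by itself.
{e} is an SCC by itself.
{a} is an SCC by itself.
{b} is an SCC by itself.
(and 5 more singleton SCCs)
The largest has 1 vertex.

1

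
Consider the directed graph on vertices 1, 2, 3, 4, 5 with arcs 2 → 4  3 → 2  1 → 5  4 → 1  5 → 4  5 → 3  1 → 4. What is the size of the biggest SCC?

5

{1, 2, 3, 4, 5} are all mutually reachable — one SCC of size 5.
The largest has 5 vertices.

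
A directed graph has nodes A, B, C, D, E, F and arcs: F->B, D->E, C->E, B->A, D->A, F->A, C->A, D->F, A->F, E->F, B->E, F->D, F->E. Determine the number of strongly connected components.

2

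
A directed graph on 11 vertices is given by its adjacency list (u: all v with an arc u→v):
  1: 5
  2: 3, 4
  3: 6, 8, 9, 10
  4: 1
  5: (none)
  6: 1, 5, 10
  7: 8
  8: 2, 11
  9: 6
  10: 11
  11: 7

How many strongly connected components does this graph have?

4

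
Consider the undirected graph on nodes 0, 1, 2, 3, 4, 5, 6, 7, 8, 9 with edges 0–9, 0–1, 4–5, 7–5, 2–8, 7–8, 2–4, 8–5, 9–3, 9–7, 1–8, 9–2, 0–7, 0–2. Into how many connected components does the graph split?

6 is isolated — a component by itself.
Starting from 0 we can reach 0, 1, 2, 3, 4, 5, 7, 8, 9. That is one component of size 9.
Total: 2 components.

2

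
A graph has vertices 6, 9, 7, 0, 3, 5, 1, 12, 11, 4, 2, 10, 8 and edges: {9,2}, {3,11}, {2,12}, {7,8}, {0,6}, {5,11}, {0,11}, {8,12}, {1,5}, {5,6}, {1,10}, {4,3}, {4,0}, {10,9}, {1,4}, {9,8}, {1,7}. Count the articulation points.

1

Removing 1 increases the component count from 1 to 2, so 1 is a cut vertex.
By contrast removing 8 leaves 1 component; it is not a cut vertex. No other vertex is a cut vertex either.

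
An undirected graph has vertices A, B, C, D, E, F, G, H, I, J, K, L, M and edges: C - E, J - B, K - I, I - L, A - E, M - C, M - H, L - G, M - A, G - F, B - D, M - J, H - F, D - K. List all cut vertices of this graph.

Removing M increases the component count from 1 to 2, so M is a cut vertex.
By contrast removing G leaves 1 component; it is not a cut vertex. No other vertex is a cut vertex either.

M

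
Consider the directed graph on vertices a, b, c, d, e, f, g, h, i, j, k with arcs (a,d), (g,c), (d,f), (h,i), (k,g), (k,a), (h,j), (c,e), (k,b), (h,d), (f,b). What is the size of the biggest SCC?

{g} is an SCC by itself.
{h} is an SCC by itself.
{i} is an SCC by itself.
{d} is an SCC by itself.
{a} is an SCC by itself.
(and 6 more singleton SCCs)
The largest has 1 vertex.

1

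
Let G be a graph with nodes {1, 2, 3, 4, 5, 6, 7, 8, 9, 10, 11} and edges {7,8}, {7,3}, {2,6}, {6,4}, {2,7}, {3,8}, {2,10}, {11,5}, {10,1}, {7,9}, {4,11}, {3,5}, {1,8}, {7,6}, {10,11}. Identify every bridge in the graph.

7-9

The edges on the cycle 7-3-8-7 are not bridges since each lies on that cycle.
But removing 7–9 disconnects 7 from 9 — this is a bridge.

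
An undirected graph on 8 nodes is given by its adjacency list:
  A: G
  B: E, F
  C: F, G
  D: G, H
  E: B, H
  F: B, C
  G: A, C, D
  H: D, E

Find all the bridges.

A-G

The edges on the cycle F-C-G-D-H-E-B-F are not bridges since each lies on that cycle.
But removing G-A disconnects G from A — this is a bridge.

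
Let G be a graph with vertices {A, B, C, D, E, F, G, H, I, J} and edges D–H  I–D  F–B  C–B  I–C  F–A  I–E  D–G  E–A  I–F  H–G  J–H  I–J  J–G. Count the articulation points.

1

Removing I increases the component count from 1 to 2, so I is a cut vertex.
By contrast removing B leaves 1 component; it is not a cut vertex. No other vertex is a cut vertex either.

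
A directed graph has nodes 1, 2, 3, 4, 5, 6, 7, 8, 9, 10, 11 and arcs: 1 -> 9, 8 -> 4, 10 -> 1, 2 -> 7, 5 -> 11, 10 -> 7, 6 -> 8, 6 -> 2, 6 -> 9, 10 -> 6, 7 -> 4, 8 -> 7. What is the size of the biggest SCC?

1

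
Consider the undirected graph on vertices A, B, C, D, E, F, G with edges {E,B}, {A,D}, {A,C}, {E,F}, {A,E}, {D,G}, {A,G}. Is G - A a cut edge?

No

After removing G - A, the path G-D-A still connects them, so the edge is not a bridge.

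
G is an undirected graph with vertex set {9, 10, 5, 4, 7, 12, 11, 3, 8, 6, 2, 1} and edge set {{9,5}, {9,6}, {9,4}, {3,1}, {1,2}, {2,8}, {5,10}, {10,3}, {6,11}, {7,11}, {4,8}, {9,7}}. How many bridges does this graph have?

0

The edges on the cycle 9-5-10-3-1-2-8-4-9 are not bridges since each lies on that cycle.
Every edge lies on some cycle, so there are no bridges.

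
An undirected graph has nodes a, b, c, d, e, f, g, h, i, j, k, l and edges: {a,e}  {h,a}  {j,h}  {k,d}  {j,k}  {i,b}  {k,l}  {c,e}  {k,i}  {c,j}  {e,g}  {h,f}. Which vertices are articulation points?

e, h, i, j, k

Removing e increases the component count from 1 to 2, so e is a cut vertex.
Removing h increases the component count from 1 to 2, so h is a cut vertex.
Removing i increases the component count from 1 to 2, so i is a cut vertex.
Likewise j, k are cut vertices.
By contrast removing l leaves 1 component; it is not a cut vertex. No other vertex is a cut vertex either.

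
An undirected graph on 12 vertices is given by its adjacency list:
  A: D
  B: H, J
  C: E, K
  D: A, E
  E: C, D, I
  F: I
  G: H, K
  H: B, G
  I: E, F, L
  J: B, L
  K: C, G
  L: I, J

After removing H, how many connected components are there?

1

With H gone, the remaining components are: {A, B, C, D, E, F, G, I, J, K, L}.
That is 1 component.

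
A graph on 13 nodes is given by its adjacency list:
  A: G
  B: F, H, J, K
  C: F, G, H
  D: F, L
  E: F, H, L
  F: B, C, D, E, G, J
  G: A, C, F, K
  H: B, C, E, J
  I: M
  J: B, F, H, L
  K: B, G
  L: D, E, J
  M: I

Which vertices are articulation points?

G

Removing G increases the component count from 2 to 3, so G is a cut vertex.
By contrast removing E leaves 2 components; it is not a cut vertex. No other vertex is a cut vertex either.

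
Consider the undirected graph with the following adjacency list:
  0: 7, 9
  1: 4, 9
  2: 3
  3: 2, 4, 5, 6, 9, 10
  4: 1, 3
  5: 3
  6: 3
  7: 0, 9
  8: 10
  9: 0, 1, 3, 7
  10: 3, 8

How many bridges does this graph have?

5

The edges on the cycle 9-0-7-9 are not bridges since each lies on that cycle.
But removing 10-3 disconnects 10 from 3; removing 6-3 disconnects 6 from 3; removing 2-3 disconnects 2 from 3; removing 10-8 disconnects 10 from 8 — these are bridges.
In total 5 edges are bridges.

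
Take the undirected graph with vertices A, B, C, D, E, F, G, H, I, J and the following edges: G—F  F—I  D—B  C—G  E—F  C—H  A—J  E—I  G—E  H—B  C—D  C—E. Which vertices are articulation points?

C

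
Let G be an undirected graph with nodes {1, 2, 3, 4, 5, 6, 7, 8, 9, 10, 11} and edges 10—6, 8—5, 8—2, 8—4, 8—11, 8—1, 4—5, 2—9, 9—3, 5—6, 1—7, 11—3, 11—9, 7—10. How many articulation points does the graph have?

1

Removing 8 increases the component count from 1 to 2, so 8 is a cut vertex.
By contrast removing 7 leaves 1 component; it is not a cut vertex. No other vertex is a cut vertex either.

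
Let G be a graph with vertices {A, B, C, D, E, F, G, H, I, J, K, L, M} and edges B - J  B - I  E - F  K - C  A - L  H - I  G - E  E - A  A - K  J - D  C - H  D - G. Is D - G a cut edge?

After removing D - G, the path D-J-B-I-H-C-K-A-E-G still connects them, so the edge is not a bridge.

No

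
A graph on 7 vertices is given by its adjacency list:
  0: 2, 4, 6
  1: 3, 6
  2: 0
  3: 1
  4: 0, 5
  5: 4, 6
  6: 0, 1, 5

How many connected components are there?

1

Starting from 0 we can reach 0, 1, 2, 3, 4, 5, 6. That is one component of size 7.
Total: 1 component.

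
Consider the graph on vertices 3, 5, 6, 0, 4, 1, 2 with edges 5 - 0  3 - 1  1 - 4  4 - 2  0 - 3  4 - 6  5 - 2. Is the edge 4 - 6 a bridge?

Yes

Removing 4 - 6 leaves no path between 4 and 6: the component count goes from 1 to 2. So it is a bridge.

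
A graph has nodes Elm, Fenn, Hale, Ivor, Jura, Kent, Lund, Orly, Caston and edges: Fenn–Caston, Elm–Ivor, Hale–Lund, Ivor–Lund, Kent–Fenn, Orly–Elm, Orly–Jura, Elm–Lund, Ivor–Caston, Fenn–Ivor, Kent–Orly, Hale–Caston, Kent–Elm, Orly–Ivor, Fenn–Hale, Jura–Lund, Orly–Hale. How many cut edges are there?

0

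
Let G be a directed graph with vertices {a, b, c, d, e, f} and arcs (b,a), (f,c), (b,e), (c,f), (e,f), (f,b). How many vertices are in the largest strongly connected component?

{b, c, e, f} are all mutually reachable — one SCC of size 4.
{d} is an SCC by itself.
{a} is an SCC by itself.
The largest has 4 vertices.

4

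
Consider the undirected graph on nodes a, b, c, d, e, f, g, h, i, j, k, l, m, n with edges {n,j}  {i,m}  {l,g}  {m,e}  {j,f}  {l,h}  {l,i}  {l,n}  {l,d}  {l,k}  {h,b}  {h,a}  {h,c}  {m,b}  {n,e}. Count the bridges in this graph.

7

The edges on the cycle l-h-b-m-i-l are not bridges since each lies on that cycle.
But removing j - f disconnects j from f; removing l - k disconnects l from k; removing n - j disconnects n from j; removing c - h disconnects c from h — these are bridges.
In total 7 edges are bridges.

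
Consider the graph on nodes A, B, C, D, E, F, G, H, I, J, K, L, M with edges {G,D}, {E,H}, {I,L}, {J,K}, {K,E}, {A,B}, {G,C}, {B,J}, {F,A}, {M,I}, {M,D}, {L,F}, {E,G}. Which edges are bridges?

C-G, E-H

The edges on the cycle M-I-L-F-A-B-J-K-E-G-D-M are not bridges since each lies on that cycle.
But removing G - C disconnects G from C; removing E - H disconnects E from H — these are bridges.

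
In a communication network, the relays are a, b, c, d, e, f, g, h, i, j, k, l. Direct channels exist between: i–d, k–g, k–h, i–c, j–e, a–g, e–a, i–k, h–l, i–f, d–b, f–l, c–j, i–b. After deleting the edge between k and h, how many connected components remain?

1

k and h are still connected via k-i-f-l-h, so the component count stays at 1.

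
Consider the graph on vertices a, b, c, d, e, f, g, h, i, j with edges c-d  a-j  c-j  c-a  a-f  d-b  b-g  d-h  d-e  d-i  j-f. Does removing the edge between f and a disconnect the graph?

No

After removing f-a, the path f-j-a still connects them, so the edge is not a bridge.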